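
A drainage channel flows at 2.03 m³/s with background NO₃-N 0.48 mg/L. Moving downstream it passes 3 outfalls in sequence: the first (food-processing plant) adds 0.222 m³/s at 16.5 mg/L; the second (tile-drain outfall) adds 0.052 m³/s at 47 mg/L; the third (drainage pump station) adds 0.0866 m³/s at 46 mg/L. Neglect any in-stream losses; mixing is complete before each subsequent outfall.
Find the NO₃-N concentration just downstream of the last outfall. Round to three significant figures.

4.63 mg/L

After outfall 1: Q = 2.030 + 0.2220 = 2.252 m³/s; C = (2.030·0.4800 + 0.2220·16.50)/2.252 = 2.059 mg/L.
After outfall 2: Q = 2.252 + 0.05200 = 2.304 m³/s; C = (2.252·2.059 + 0.05200·47.00)/2.304 = 3.074 mg/L.
After outfall 3: Q = 2.304 + 0.08660 = 2.391 m³/s; C = (2.304·3.074 + 0.08660·46.00)/2.391 = 4.629 mg/L.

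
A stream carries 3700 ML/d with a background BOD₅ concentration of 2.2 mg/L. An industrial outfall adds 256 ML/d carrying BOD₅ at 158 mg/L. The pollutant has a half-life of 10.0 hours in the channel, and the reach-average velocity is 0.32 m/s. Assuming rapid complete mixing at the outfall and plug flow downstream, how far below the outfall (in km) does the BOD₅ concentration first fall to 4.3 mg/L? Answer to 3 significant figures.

17.4 km

Conservation of mass: C = (3700·2.200 + 256.0·158.0) / 3956 = 48590/3956 = 12.28 mg/L.
Half-life 10.0 h → k = ln 2 / 10.0 = 0.06931 h⁻¹ = 1.664 d⁻¹.
Set 12.28·exp(−k·t) = 4.3 → t = ln(12.28/4.3)/k = 54510 s = 15.14 h.
Distance = v·t = 0.32·54510 = 17440 m = 17.44 km.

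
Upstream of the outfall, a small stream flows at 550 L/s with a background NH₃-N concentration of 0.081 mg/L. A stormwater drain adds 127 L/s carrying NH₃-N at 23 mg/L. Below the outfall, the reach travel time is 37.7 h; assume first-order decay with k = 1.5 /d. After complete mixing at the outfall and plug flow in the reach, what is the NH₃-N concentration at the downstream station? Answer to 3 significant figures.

Flow-weighted average: C = (550.0·0.08100 + 127.0·23.00) / 677.0 = 2966/677.0 = 4.380 mg/L.
Decay over the reach: 4.380·exp(−kt) = 4.380·0.09477 = 0.4152 mg/L.

0.415 mg/L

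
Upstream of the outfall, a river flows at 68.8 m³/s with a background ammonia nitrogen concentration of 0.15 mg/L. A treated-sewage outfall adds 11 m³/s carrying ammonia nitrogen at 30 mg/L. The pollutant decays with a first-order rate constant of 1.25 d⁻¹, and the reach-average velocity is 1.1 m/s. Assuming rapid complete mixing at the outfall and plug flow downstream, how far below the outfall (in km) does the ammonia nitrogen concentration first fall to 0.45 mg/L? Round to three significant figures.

Mass balance: C = (68.80·0.1500 + 11.00·30.00) / 79.80 = 340.3/79.80 = 4.265 mg/L.
Set 4.265·exp(−k·t) = 0.45 → t = ln(4.265/0.45)/k = 155400 s = 43.18 h.
Distance = v·t = 1.1·155400 = 171000 m = 171.0 km.

171 km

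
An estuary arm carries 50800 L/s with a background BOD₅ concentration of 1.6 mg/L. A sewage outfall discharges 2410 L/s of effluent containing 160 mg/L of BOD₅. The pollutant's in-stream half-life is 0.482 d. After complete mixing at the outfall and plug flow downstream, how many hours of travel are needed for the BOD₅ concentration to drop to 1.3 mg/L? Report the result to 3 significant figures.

31.9 h

Conservation of mass: C = (50800·1.600 + 2410·160.0) / 53210 = 466900/53210 = 8.774 mg/L.
Half-life 0.482 d → k = ln 2 / 0.482 = 1.438 d⁻¹.
8.774·exp(−k·t) = 1.3 → t = ln(8.774/1.3)/k = 114700 s = 31.87 h.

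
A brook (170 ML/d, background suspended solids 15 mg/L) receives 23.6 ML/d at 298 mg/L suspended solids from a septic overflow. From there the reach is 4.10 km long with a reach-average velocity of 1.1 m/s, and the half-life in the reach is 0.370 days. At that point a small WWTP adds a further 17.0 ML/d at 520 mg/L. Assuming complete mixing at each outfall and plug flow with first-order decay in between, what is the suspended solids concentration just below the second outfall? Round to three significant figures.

83.9 mg/L

After mixing, C = (170.0·15.00 + 23.60·298.0) / 193.6 = 9583/193.6 = 49.50 mg/L; combined flow 193.6 ML/d.
Travel time t = 4.10·1000 / 1.1 = 3727 s = 1.035 h.
Half-life 0.370 d → k = ln 2 / 0.370 = 1.873 d⁻¹.
First-order decay: C = 49.50·exp(−k·t) = 49.50·0.9224 = 45.66 mg/L.
At the second outfall, C = (193.6·45.66 + 17.00·520.0) / (193.6 + 17.00) = 83.95 mg/L.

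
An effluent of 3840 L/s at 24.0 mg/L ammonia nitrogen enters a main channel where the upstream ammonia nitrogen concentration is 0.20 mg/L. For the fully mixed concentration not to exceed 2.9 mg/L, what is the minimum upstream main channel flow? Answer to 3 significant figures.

Set C_mix = 2.9: (Q·0.2000 + 3840·24.00) / (Q + 3840) = 2.9
→ Q = 3840·(24.00 − 2.9)/(2.9 − 0.2000) = 30010 L/s.

30000 L/s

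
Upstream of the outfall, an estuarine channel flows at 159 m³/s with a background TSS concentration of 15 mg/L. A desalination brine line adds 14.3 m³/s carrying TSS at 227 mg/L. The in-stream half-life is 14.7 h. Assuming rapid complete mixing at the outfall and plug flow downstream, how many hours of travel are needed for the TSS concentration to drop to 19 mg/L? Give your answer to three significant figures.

Mixed concentration C = ΣQC/ΣQ = (159.0·15.00 + 14.30·227.0) / 173.3 = 5631/173.3 = 32.49 mg/L.
Half-life 14.7 h → k = ln 2 / 14.7 = 0.04715 h⁻¹ = 1.132 d⁻¹.
32.49·exp(−k·t) = 19 → t = ln(32.49/19)/k = 40970 s = 11.38 h.

11.4 h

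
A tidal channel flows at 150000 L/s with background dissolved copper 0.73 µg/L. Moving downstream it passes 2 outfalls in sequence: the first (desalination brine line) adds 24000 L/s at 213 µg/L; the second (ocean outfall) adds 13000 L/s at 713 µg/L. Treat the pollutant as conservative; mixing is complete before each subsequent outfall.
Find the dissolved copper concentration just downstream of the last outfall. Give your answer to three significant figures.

77.5 µg/L

Outfall 1: combined Q = 174000 L/s; C = (150000·0.7300 + 24000·213.0)/174000 = 30.01 µg/L.
Outfall 2: combined Q = 187000 L/s; C = (174000·30.01 + 13000·713.0)/187000 = 77.49 µg/L.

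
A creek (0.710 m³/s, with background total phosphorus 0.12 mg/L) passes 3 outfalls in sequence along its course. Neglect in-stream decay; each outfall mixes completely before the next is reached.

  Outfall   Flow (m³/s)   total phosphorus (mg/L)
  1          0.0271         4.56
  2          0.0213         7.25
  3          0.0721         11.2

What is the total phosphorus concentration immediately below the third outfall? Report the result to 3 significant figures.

1.41 mg/L

Outfall 1: combined Q = 0.7371 m³/s; C = (0.7100·0.1200 + 0.02710·4.560)/0.7371 = 0.2832 mg/L.
Outfall 2: combined Q = 0.7584 m³/s; C = (0.7371·0.2832 + 0.02130·7.250)/0.7584 = 0.4789 mg/L.
Outfall 3: combined Q = 0.8305 m³/s; C = (0.7584·0.4789 + 0.07210·11.20)/0.8305 = 1.410 mg/L.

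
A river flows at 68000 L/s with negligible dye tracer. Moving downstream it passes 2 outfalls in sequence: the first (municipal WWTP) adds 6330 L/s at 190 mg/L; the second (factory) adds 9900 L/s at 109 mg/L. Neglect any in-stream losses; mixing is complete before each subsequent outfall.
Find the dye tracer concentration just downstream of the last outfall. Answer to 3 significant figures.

27.1 mg/L

Outfall 1: combined Q = 74330 L/s; C = (68000·0 + 6330·190.0)/74330 = 16.18 mg/L.
Outfall 2: combined Q = 84230 L/s; C = (74330·16.18 + 9900·109.0)/84230 = 27.09 mg/L.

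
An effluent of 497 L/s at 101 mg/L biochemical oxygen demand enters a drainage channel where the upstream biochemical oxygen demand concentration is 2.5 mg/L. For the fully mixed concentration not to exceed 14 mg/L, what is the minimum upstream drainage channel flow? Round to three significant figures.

3760 L/s

Set C_mix = 14: (Q·2.500 + 497.0·101.0) / (Q + 497.0) = 14
→ Q = 497.0·(101.0 − 14)/(14 − 2.500) = 3760 L/s.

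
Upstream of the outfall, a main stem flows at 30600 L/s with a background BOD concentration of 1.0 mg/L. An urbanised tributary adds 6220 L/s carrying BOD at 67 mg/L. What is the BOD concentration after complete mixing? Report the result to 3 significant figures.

12.1 mg/L

Mixed concentration C = ΣQC/ΣQ = (30600·1.000 + 6220·67.00) / 36820 = 447300/36820 = 12.15 mg/L.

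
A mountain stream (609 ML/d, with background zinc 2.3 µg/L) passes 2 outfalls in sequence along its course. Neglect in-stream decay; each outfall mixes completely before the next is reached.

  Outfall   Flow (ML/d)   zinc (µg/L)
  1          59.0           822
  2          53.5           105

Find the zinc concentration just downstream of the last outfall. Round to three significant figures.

76.9 µg/L

After outfall 1: Q = 609.0 + 59.00 = 668.0 ML/d; C = (609.0·2.300 + 59.00·822.0)/668.0 = 74.70 µg/L.
After outfall 2: Q = 668.0 + 53.50 = 721.5 ML/d; C = (668.0·74.70 + 53.50·105.0)/721.5 = 76.95 µg/L.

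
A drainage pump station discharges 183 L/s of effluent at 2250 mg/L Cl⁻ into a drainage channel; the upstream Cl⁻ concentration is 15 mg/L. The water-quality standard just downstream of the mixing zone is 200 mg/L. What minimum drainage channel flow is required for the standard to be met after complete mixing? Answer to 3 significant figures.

2030 L/s

Set C_mix = 200: (Q·15.00 + 183.0·2250) / (Q + 183.0) = 200
→ Q = 183.0·(2250 − 200)/(200 − 15.00) = 2028 L/s.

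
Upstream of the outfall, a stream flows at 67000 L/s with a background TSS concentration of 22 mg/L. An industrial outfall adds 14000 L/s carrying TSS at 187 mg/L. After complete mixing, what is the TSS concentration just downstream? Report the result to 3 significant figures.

50.5 mg/L

Conservation of mass: C = (67000·22.00 + 14000·187.0) / 81000 = 4092000/81000 = 50.52 mg/L.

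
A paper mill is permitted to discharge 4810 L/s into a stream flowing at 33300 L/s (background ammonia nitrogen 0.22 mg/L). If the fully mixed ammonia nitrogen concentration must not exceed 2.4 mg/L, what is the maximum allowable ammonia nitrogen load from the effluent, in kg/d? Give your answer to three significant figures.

Mass balance at the limit: 33300·0.2200 + 4810·Cₑ = 38110·2.4 → Cₑ = 17.49 mg/L.
4810 L/s = 4.810 m³/s. Load = 4.810 m³/s × 17.49 g/m³ × 86 400 s/d = 7270 kg/d.

7270 kg/d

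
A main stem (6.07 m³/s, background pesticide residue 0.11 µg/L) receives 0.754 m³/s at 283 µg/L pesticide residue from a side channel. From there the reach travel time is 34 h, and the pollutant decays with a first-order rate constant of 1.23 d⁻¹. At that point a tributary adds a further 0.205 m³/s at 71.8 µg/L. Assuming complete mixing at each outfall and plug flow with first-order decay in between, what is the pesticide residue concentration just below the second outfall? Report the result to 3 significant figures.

Mass balance: C = (6.070·0.1100 + 0.7540·283.0) / 6.824 = 214.0/6.824 = 31.37 µg/L; combined flow 6.824 m³/s.
After decay, C = 31.37 × e^(−kt) = 31.37 × 0.1751 = 5.492 µg/L.
Second outfall: C = (6.824·5.492 + 0.2050·71.80)/7.029 = 7.426 µg/L.

7.43 µg/L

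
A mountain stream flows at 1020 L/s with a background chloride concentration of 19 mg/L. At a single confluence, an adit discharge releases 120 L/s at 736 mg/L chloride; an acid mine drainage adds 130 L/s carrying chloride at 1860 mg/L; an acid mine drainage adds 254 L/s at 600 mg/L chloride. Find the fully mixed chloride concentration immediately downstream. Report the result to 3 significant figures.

Conservation of mass: C = (1020·19.00 + 120.0·736.0 + 130.0·1860 + 254.0·600.0) / 1524 = 501900/1524 = 329.3 mg/L.

329 mg/L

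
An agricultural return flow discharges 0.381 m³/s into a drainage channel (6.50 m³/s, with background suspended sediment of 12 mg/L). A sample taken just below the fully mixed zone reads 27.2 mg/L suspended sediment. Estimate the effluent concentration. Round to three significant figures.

Mass balance: 6.500·12.00 + 0.3810·Cₑ = 6.881·27.20
→ Cₑ = (6.881·27.20 − 6.500·12.00) / 0.3810 = 286.5 mg/L.

287 mg/L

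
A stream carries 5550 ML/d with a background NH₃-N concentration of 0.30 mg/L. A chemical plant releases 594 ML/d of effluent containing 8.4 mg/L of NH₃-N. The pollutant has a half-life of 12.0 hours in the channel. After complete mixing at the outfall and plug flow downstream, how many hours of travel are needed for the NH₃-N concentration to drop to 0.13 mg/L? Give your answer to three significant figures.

Flow-weighted average: C = (5550·0.3000 + 594.0·8.400) / 6144 = 6655/6144 = 1.083 mg/L.
Half-life 12.0 h → k = ln 2 / 12.0 = 0.05776 h⁻¹ = 1.386 d⁻¹.
1.083·exp(−k·t) = 0.13 → t = ln(1.083/0.13)/k = 132100 s = 36.70 h.

36.7 h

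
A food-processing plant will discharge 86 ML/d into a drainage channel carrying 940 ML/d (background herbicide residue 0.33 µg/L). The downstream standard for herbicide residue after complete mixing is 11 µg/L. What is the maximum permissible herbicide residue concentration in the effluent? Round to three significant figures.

At the limit, (Qr·Cr + Qe·Cₑ)/(Qr + Qe) = 11:
Cₑ = (1026·11 − 940.0·0.3300) / 86.00 = 127.6 µg/L.

128 µg/L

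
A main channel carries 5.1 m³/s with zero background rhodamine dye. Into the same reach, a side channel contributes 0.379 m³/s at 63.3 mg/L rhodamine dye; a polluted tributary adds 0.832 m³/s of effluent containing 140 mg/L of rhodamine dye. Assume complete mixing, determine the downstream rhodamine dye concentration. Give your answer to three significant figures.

Mixed concentration C = ΣQC/ΣQ = (5.100·0 + 0.3790·63.30 + 0.8320·140.0) / 6.311 = 140.5/6.311 = 22.26 mg/L.

22.3 mg/L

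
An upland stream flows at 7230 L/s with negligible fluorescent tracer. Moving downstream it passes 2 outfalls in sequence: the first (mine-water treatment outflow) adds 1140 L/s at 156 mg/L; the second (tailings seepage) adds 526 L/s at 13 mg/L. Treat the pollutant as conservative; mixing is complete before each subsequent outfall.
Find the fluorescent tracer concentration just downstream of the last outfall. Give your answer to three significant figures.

20.8 mg/L

After outfall 1: Q = 7230 + 1140 = 8370 L/s; C = (7230·0 + 1140·156.0)/8370 = 21.25 mg/L.
After outfall 2: Q = 8370 + 526.0 = 8896 L/s; C = (8370·21.25 + 526.0·13.00)/8896 = 20.76 mg/L.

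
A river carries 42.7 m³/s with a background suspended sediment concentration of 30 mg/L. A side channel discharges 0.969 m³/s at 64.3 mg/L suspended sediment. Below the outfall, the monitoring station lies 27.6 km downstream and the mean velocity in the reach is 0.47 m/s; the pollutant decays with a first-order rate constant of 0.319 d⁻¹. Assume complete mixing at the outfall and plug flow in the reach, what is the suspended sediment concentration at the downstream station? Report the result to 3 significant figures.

24.8 mg/L

Conservation of mass: C = (42.70·30.00 + 0.9690·64.30) / 43.67 = 1343/43.67 = 30.76 mg/L.
Travel time t = 27.6·1000 / 0.47 = 58720 s = 16.31 h.
First-order decay: C = 30.76·exp(−k·t) = 30.76·0.8051 = 24.77 mg/L.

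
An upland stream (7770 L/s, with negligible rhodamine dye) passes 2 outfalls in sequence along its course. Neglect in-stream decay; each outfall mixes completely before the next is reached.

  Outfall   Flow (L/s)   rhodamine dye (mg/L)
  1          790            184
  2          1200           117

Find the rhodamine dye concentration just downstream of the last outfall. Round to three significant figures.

Outfall 1: combined Q = 8560 L/s; C = (7770·0 + 790.0·184.0)/8560 = 16.98 mg/L.
Outfall 2: combined Q = 9760 L/s; C = (8560·16.98 + 1200·117.0)/9760 = 29.28 mg/L.

29.3 mg/L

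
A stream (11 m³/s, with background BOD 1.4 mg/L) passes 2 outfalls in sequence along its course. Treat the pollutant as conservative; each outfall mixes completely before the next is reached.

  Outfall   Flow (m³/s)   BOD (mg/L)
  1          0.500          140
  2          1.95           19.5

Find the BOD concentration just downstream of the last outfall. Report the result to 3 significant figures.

Below outfall 1: Q → 11.50 m³/s, C = (11.00·1.400 + 0.5000·140.0)/11.50 = 7.426 mg/L.
Below outfall 2: Q → 13.45 m³/s, C = (11.50·7.426 + 1.950·19.50)/13.45 = 9.177 mg/L.

9.18 mg/L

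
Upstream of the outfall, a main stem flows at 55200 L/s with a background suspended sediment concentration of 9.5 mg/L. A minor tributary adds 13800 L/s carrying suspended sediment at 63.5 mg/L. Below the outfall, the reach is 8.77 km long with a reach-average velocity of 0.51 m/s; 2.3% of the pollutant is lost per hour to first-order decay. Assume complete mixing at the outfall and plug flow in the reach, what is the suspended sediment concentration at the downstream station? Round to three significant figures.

18.2 mg/L

Conservation of mass: C = (55200·9.500 + 13800·63.50) / 69000 = 1401000/69000 = 20.30 mg/L.
Travel time t = 8.77·1000 / 0.51 = 17200 s = 4.777 h.
2.3%/h lost → k = −ln(1 − 0.023) = 0.02327 h⁻¹.
First-order decay: C = 20.30·exp(−k·t) = 20.30·0.8948 = 18.16 mg/L.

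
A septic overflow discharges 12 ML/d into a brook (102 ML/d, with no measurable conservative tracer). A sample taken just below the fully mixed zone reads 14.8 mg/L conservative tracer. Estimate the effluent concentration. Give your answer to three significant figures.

141 mg/L

Mass balance: 102.0·0 + 12.00·Cₑ = 114.0·14.80
→ Cₑ = (114.0·14.80 − 102.0·0) / 12.00 = 140.6 mg/L.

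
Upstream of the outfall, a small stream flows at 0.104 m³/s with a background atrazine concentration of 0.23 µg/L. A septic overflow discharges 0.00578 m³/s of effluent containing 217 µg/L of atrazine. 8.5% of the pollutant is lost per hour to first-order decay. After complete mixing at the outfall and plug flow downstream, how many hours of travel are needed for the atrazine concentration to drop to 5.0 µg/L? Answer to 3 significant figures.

Flow-weighted average: C = (0.1040·0.2300 + 0.005780·217.0) / 0.1098 = 1.278/0.1098 = 11.64 µg/L.
8.5%/h lost → k = −ln(1 − 0.085) = 0.08883 h⁻¹.
11.64·exp(−k·t) = 5.0 → t = ln(11.64/5.0)/k = 34260 s = 9.516 h.

9.52 h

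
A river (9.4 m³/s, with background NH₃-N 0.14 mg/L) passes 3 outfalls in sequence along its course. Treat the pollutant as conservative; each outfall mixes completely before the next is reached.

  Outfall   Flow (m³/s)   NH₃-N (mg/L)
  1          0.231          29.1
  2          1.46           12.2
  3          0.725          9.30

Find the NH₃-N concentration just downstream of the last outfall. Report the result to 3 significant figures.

2.76 mg/L

Outfall 1: combined Q = 9.631 m³/s; C = (9.400·0.1400 + 0.2310·29.10)/9.631 = 0.8346 mg/L.
Outfall 2: combined Q = 11.09 m³/s; C = (9.631·0.8346 + 1.460·12.20)/11.09 = 2.331 mg/L.
Outfall 3: combined Q = 11.82 m³/s; C = (11.09·2.331 + 0.7250·9.300)/11.82 = 2.758 mg/L.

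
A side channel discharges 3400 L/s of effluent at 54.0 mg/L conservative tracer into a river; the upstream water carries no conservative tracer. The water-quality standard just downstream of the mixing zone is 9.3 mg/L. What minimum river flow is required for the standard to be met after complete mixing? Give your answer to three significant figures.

Set C_mix = 9.3: (Q·0 + 3400·54.00) / (Q + 3400) = 9.3
→ Q = 3400·(54.00 − 9.3)/(9.3 − 0) = 16340 L/s.

16300 L/s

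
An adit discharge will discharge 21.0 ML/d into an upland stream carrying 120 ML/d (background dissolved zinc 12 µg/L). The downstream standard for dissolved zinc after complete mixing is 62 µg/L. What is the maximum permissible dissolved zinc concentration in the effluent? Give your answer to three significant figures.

At the limit, (Qr·Cr + Qe·Cₑ)/(Qr + Qe) = 62:
Cₑ = (141.0·62 − 120.0·12.00) / 21.00 = 347.7 µg/L.

348 µg/L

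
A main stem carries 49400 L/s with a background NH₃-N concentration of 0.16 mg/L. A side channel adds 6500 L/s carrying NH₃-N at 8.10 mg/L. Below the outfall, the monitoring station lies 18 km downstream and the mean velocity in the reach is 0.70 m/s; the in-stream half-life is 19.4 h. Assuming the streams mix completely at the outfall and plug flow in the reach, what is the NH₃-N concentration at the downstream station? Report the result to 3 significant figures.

0.839 mg/L

Flow-weighted average: C = (49400·0.1600 + 6500·8.100) / 55900 = 60550/55900 = 1.083 mg/L.
Travel time t = 18·1000 / 0.70 = 25710 s = 7.143 h.
Half-life 19.4 h → k = ln 2 / 19.4 = 0.03573 h⁻¹ = 0.8575 d⁻¹.
First-order decay: C = 1.083·exp(−k·t) = 1.083·0.7748 = 0.8393 mg/L.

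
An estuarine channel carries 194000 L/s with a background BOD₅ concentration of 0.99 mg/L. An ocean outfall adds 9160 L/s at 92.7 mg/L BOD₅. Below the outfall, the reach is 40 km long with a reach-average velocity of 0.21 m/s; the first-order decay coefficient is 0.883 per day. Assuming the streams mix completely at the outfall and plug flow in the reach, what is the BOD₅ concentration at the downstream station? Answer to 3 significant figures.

0.732 mg/L

Mass balance: C = (194000·0.9900 + 9160·92.70) / 203200 = 1041000/203200 = 5.125 mg/L.
Travel time t = 40·1000 / 0.21 = 190500 s = 52.91 h.
After decay, C = 5.125 × e^(−kt) = 5.125 × 0.1428 = 0.7316 mg/L.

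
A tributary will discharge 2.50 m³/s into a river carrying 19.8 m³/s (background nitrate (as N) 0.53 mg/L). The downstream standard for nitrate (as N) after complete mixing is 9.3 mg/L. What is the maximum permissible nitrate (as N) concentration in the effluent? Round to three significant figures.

At the limit, (Qr·Cr + Qe·Cₑ)/(Qr + Qe) = 9.3:
Cₑ = (22.30·9.3 − 19.80·0.5300) / 2.500 = 78.76 mg/L.

78.8 mg/L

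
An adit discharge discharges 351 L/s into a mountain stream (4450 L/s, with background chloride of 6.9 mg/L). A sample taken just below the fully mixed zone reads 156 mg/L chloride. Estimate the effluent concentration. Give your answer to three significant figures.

2050 mg/L

Mass balance: 4450·6.900 + 351.0·Cₑ = 4801·156.0
→ Cₑ = (4801·156.0 − 4450·6.900) / 351.0 = 2046 mg/L.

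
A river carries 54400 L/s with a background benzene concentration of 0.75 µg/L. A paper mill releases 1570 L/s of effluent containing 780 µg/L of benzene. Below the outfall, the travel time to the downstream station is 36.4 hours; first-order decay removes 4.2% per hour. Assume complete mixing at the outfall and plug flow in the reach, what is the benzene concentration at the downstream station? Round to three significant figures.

4.74 µg/L

Flow-weighted average: C = (54400·0.7500 + 1570·780.0) / 55970 = 1265000/55970 = 22.61 µg/L.
4.2%/h lost → k = −ln(1 − 0.042) = 0.04291 h⁻¹.
First-order decay: C = 22.61·exp(−k·t) = 22.61·0.2098 = 4.742 µg/L.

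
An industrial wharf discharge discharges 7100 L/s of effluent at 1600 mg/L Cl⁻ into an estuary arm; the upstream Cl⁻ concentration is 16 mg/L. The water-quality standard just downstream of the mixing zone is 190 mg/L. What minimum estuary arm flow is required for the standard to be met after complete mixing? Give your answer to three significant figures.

Set C_mix = 190: (Q·16.00 + 7100·1600) / (Q + 7100) = 190
→ Q = 7100·(1600 − 190)/(190 − 16.00) = 57530 L/s.

57500 L/s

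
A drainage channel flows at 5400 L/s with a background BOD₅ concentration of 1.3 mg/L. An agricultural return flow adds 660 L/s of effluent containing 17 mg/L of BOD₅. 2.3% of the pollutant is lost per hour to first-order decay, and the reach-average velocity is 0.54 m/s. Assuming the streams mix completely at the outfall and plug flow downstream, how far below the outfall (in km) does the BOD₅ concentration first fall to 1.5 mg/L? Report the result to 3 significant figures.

Mixed concentration C = ΣQC/ΣQ = (5400·1.300 + 660.0·17.00) / 6060 = 18240/6060 = 3.010 mg/L.
2.3%/h lost → k = −ln(1 − 0.023) = 0.02327 h⁻¹.
Set 3.010·exp(−k·t) = 1.5 → t = ln(3.010/1.5)/k = 107700 s = 29.93 h.
Distance = v·t = 0.54·107700 = 58180 m = 58.18 km.

58.2 km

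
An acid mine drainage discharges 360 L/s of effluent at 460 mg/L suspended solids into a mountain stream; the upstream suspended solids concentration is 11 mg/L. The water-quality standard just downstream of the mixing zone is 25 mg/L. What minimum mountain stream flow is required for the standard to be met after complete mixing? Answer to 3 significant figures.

11200 L/s

Set C_mix = 25: (Q·11.00 + 360.0·460.0) / (Q + 360.0) = 25
→ Q = 360.0·(460.0 − 25)/(25 − 11.00) = 11190 L/s.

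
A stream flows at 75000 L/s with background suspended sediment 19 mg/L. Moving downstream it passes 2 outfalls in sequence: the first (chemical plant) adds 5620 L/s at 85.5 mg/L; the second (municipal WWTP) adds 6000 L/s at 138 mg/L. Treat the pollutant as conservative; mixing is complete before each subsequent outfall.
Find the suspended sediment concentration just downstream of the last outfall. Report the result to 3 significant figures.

31.6 mg/L

Below outfall 1: Q → 80620 L/s, C = (75000·19.00 + 5620·85.50)/80620 = 23.64 mg/L.
Below outfall 2: Q → 86620 L/s, C = (80620·23.64 + 6000·138.0)/86620 = 31.56 mg/L.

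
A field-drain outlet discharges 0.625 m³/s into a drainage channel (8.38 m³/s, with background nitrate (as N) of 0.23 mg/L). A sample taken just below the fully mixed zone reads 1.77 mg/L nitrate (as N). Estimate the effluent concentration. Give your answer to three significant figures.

22.4 mg/L

Mass balance: 8.380·0.2300 + 0.6250·Cₑ = 9.005·1.770
→ Cₑ = (9.005·1.770 − 8.380·0.2300) / 0.6250 = 22.42 mg/L.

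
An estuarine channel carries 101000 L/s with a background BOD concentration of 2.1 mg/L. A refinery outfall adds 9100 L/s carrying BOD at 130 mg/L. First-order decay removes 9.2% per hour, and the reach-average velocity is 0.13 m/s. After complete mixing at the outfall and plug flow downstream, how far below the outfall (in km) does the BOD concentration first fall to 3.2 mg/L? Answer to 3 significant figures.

6.67 km

Conservation of mass: C = (101000·2.100 + 9100·130.0) / 110100 = 1395000/110100 = 12.67 mg/L.
9.2%/h lost → k = −ln(1 − 0.092) = 0.09651 h⁻¹.
Set 12.67·exp(−k·t) = 3.2 → t = ln(12.67/3.2)/k = 51330 s = 14.26 h.
Distance = v·t = 0.13·51330 = 6673 m = 6.673 km.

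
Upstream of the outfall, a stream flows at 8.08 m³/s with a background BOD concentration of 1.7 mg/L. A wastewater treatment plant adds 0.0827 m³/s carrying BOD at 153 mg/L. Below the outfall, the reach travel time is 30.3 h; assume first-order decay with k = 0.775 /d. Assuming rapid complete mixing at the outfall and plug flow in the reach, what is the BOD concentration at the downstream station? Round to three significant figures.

Conservation of mass: C = (8.080·1.700 + 0.08270·153.0) / 8.163 = 26.39/8.163 = 3.233 mg/L.
Applying C = C₀e^(−kt): 3.233 × 0.3759 = 1.215 mg/L.

1.22 mg/L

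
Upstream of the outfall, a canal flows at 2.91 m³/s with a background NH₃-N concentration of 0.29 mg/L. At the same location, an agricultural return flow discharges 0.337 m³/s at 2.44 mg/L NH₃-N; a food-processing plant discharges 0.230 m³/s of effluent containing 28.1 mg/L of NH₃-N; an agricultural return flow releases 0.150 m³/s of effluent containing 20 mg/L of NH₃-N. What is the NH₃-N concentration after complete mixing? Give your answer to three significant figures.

3.07 mg/L

After mixing, C = (2.910·0.2900 + 0.3370·2.440 + 0.2300·28.10 + 0.1500·20.00) / 3.627 = 11.13/3.627 = 3.068 mg/L.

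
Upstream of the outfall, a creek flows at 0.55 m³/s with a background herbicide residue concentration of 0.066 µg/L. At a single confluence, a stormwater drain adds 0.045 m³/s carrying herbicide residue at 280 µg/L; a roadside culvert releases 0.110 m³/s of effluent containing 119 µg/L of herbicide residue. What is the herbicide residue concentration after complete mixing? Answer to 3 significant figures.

After mixing, C = (0.5500·0.06600 + 0.04500·280.0 + 0.1100·119.0) / 0.7050 = 25.73/0.7050 = 36.49 µg/L.

36.5 µg/L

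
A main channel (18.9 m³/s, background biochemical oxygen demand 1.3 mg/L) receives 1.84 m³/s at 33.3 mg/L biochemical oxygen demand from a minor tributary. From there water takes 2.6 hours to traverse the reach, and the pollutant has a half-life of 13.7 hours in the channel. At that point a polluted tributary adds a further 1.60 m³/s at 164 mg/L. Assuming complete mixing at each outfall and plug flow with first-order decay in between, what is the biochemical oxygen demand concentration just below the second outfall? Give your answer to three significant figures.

Conservation of mass: C = (18.90·1.300 + 1.840·33.30) / 20.74 = 85.84/20.74 = 4.139 mg/L; combined flow 20.74 m³/s.
Half-life 13.7 h → k = ln 2 / 13.7 = 0.05059 h⁻¹ = 1.214 d⁻¹.
First-order decay: C = 4.139·exp(−k·t) = 4.139·0.8767 = 3.629 mg/L.
Second outfall: C = (20.74·3.629 + 1.600·164.0)/22.34 = 15.11 mg/L.

15.1 mg/L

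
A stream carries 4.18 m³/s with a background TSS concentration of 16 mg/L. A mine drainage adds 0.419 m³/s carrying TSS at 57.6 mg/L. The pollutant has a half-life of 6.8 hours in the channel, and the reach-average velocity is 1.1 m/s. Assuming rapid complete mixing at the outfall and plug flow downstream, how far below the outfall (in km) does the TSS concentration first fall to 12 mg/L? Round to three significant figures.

Mass balance: C = (4.180·16.00 + 0.4190·57.60) / 4.599 = 91.01/4.599 = 19.79 mg/L.
Half-life 6.8 h → k = ln 2 / 6.8 = 0.1019 h⁻¹ = 2.446 d⁻¹.
Set 19.79·exp(−k·t) = 12 → t = ln(19.79/12)/k = 17670 s = 4.908 h.
Distance = v·t = 1.1·17670 = 19440 m = 19.44 km.

19.4 km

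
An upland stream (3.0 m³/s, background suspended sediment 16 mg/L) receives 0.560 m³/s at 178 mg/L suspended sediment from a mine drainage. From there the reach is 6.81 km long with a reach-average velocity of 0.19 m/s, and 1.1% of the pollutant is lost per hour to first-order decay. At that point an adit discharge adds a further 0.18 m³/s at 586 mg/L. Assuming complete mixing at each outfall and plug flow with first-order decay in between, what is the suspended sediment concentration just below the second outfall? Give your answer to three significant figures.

Conservation of mass: C = (3.000·16.00 + 0.5600·178.0) / 3.560 = 147.7/3.560 = 41.48 mg/L; combined flow 3.560 m³/s.
Travel time t = 6.81·1000 / 0.19 = 35840 s = 9.956 h.
1.1%/h lost → k = −ln(1 − 0.011) = 0.01106 h⁻¹.
First-order decay: C = 41.48·exp(−k·t) = 41.48·0.8957 = 37.16 mg/L.
At the second outfall, C = (3.560·37.16 + 0.1800·586.0) / (3.560 + 0.1800) = 63.57 mg/L.

63.6 mg/L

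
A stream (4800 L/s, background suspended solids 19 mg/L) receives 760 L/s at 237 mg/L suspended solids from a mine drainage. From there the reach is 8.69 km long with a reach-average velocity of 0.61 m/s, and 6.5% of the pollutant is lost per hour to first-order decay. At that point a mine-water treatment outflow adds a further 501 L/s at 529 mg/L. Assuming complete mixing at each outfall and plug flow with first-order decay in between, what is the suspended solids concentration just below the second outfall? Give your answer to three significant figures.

78.0 mg/L

Mass balance: C = (4800·19.00 + 760.0·237.0) / 5560 = 271300/5560 = 48.80 mg/L; combined flow 5560 L/s.
Travel time t = 8.69·1000 / 0.61 = 14250 s = 3.957 h.
6.5%/h lost → k = −ln(1 − 0.065) = 0.06721 h⁻¹.
First-order decay: C = 48.80·exp(−k·t) = 48.80·0.7665 = 37.40 mg/L.
Second outfall: C = (5560·37.40 + 501.0·529.0)/6061 = 78.04 mg/L.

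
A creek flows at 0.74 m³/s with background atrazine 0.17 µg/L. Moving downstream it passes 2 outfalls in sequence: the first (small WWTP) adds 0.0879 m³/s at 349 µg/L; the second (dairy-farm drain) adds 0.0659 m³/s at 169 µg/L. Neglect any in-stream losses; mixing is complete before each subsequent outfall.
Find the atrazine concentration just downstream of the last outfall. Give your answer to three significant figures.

46.9 µg/L

Below outfall 1: Q → 0.8279 m³/s, C = (0.7400·0.1700 + 0.08790·349.0)/0.8279 = 37.21 µg/L.
Below outfall 2: Q → 0.8938 m³/s, C = (0.8279·37.21 + 0.06590·169.0)/0.8938 = 46.92 µg/L.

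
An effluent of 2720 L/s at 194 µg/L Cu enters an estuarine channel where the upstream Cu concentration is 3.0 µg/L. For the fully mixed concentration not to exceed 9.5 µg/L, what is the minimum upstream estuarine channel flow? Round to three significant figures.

77200 L/s

Set C_mix = 9.5: (Q·3.000 + 2720·194.0) / (Q + 2720) = 9.5
→ Q = 2720·(194.0 − 9.5)/(9.5 − 3.000) = 77210 L/s.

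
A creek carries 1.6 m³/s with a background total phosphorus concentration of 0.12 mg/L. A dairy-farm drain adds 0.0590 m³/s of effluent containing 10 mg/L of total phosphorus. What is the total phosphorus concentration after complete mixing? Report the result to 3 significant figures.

0.471 mg/L

Mixed concentration C = ΣQC/ΣQ = (1.600·0.1200 + 0.05900·10.00) / 1.659 = 0.7820/1.659 = 0.4714 mg/L.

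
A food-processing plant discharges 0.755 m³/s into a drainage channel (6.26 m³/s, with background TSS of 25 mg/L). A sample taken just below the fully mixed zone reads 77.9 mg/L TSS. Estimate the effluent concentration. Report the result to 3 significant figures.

Mass balance: 6.260·25.00 + 0.7550·Cₑ = 7.015·77.90
→ Cₑ = (7.015·77.90 − 6.260·25.00) / 0.7550 = 516.5 mg/L.

517 mg/L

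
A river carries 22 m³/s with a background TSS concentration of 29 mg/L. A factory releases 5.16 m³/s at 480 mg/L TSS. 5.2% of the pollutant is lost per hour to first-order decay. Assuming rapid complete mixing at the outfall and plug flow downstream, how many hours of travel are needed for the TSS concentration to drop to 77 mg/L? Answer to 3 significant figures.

7.46 h

Conservation of mass: C = (22.00·29.00 + 5.160·480.0) / 27.16 = 3115/27.16 = 114.7 mg/L.
5.2%/h lost → k = −ln(1 − 0.052) = 0.05340 h⁻¹.
114.7·exp(−k·t) = 77 → t = ln(114.7/77)/k = 26860 s = 7.460 h.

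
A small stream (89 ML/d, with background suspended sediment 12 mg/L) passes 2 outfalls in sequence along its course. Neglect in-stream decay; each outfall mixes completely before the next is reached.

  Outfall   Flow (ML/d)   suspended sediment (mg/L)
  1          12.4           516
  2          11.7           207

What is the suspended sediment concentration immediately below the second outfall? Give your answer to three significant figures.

87.4 mg/L

After outfall 1: Q = 89.00 + 12.40 = 101.4 ML/d; C = (89.00·12.00 + 12.40·516.0)/101.4 = 73.63 mg/L.
After outfall 2: Q = 101.4 + 11.70 = 113.1 ML/d; C = (101.4·73.63 + 11.70·207.0)/113.1 = 87.43 mg/L.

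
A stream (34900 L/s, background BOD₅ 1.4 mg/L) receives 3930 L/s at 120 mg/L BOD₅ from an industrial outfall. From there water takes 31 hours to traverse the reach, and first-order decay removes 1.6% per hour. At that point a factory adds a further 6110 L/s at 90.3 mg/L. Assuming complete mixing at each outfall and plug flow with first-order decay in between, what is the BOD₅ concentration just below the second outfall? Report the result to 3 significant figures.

19.3 mg/L

Mass balance: C = (34900·1.400 + 3930·120.0) / 38830 = 520500/38830 = 13.40 mg/L; combined flow 38830 L/s.
1.6%/h lost → k = −ln(1 − 0.016) = 0.01613 h⁻¹.
First-order decay: C = 13.40·exp(−k·t) = 13.40·0.6065 = 8.130 mg/L.
Second outfall: C = (38830·8.130 + 6110·90.30)/44940 = 19.30 mg/L.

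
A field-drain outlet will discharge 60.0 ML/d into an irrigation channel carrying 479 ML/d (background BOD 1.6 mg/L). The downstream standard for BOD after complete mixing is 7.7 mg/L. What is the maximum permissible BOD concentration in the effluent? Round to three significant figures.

At the limit, (Qr·Cr + Qe·Cₑ)/(Qr + Qe) = 7.7:
Cₑ = (539.0·7.7 − 479.0·1.600) / 60.00 = 56.40 mg/L.

56.4 mg/L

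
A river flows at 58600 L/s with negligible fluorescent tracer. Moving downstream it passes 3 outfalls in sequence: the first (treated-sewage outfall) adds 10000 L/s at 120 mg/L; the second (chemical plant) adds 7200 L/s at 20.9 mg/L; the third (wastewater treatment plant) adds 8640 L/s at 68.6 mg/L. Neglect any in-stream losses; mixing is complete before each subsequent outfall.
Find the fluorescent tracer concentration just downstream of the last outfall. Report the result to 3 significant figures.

After outfall 1: Q = 58600 + 10000 = 68600 L/s; C = (58600·0 + 10000·120.0)/68600 = 17.49 mg/L.
After outfall 2: Q = 68600 + 7200 = 75800 L/s; C = (68600·17.49 + 7200·20.90)/75800 = 17.82 mg/L.
After outfall 3: Q = 75800 + 8640 = 84440 L/s; C = (75800·17.82 + 8640·68.60)/84440 = 23.01 mg/L.

23.0 mg/L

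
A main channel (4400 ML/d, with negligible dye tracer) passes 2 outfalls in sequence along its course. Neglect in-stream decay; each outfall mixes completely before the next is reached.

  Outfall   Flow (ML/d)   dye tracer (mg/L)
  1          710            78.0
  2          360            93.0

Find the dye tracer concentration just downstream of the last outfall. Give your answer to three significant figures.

Below outfall 1: Q → 5110 ML/d, C = (4400·0 + 710.0·78.00)/5110 = 10.84 mg/L.
Below outfall 2: Q → 5470 ML/d, C = (5110·10.84 + 360.0·93.00)/5470 = 16.24 mg/L.

16.2 mg/L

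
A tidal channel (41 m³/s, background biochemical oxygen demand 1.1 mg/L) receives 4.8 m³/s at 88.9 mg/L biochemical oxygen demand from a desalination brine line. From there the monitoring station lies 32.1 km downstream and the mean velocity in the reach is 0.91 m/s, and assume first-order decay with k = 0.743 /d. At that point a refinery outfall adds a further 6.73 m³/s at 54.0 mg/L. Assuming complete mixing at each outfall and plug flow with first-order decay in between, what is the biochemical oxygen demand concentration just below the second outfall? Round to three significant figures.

13.6 mg/L

After mixing, C = (41.00·1.100 + 4.800·88.90) / 45.80 = 471.8/45.80 = 10.30 mg/L; combined flow 45.80 m³/s.
Travel time t = 32.1·1000 / 0.91 = 35270 s = 9.799 h.
Applying C = C₀e^(−kt): 10.30 × 0.7383 = 7.606 mg/L.
Second outfall: C = (45.80·7.606 + 6.730·54.00)/52.53 = 13.55 mg/L.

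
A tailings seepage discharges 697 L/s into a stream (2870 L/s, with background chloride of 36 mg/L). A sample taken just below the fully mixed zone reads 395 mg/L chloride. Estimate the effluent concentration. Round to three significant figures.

1870 mg/L

Mass balance: 2870·36.00 + 697.0·Cₑ = 3567·395.0
→ Cₑ = (3567·395.0 − 2870·36.00) / 697.0 = 1873 mg/L.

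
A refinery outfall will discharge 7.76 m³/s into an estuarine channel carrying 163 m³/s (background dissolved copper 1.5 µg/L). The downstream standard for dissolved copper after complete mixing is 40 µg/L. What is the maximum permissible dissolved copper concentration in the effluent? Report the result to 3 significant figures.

849 µg/L

At the limit, (Qr·Cr + Qe·Cₑ)/(Qr + Qe) = 40:
Cₑ = (170.8·40 − 163.0·1.500) / 7.760 = 848.7 µg/L.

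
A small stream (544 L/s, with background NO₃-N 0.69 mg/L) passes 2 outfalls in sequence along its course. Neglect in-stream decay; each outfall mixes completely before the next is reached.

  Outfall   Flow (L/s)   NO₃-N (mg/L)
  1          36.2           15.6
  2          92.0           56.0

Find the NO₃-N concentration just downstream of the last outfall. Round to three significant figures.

9.06 mg/L

After outfall 1: Q = 544.0 + 36.20 = 580.2 L/s; C = (544.0·0.6900 + 36.20·15.60)/580.2 = 1.620 mg/L.
After outfall 2: Q = 580.2 + 92.00 = 672.2 L/s; C = (580.2·1.620 + 92.00·56.00)/672.2 = 9.063 mg/L.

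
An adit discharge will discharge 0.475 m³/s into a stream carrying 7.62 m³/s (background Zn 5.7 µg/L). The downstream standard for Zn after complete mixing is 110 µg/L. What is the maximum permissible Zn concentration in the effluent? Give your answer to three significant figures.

At the limit, (Qr·Cr + Qe·Cₑ)/(Qr + Qe) = 110:
Cₑ = (8.095·110 − 7.620·5.700) / 0.4750 = 1783 µg/L.

1780 µg/L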